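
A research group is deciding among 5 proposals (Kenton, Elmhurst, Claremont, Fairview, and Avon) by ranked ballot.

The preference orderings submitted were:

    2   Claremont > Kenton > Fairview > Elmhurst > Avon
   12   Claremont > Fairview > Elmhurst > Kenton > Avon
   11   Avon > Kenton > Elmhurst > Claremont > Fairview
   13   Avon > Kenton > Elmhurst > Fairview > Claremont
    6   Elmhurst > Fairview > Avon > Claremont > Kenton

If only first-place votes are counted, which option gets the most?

First-place vote totals:
  Kenton: 0
  Elmhurst: 6
  Claremont: 14
  Fairview: 0
  Avon: 24
Avon has the most first-place votes.

Avon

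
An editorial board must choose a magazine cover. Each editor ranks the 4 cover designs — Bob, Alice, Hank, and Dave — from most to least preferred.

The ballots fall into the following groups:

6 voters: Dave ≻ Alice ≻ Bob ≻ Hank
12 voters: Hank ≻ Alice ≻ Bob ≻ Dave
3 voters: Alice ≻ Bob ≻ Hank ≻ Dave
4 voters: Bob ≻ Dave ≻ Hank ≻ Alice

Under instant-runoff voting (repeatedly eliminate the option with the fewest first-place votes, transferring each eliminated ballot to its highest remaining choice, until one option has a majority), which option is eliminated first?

Alice

Round 1: Hank 12, Dave 6, Bob 4, Alice 3. Alice has the fewest and is eliminated.
Round 2: Hank 12, Bob 7, Dave 6. Dave has the fewest and is eliminated.
Round 3: Bob 13, Hank 12. Bob has a majority.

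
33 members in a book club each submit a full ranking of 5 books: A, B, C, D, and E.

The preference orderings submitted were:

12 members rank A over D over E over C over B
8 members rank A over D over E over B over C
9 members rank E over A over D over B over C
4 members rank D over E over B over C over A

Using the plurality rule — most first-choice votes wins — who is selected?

First-place vote totals:
  A: 20
  B: 0
  C: 0
  D: 4
  E: 9
A has the most first-place votes.

A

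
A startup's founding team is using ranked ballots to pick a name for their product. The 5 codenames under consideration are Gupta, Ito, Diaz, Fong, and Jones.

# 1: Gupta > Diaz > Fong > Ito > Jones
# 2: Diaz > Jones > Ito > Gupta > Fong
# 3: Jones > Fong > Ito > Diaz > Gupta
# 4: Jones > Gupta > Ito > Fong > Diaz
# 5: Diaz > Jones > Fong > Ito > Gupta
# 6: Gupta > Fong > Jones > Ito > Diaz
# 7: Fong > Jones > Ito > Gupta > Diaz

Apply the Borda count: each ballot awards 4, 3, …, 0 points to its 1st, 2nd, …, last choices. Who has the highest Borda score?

Borda scores:
  Gupta: 4 + 1 + 0 + 3 + 0 + 4 + 1 = 13
  Ito: 1 + 2 + 2 + 2 + 1 + 1 + 2 = 11
  Diaz: 3 + 4 + 1 + 0 + 4 + 0 + 0 = 12
  Fong: 2 + 0 + 3 + 1 + 2 + 3 + 4 = 15
  Jones: 0 + 3 + 4 + 4 + 3 + 2 + 3 = 19
Jones has the highest total.

Jones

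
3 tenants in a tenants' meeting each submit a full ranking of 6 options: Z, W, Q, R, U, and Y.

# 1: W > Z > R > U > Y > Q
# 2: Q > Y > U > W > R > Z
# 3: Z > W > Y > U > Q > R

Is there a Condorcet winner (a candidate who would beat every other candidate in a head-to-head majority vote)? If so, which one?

Head-to-head results (3 voters total):
Z vs W: W wins 2–1.
Z vs Q: Z wins 2–1.
Z vs R: Z wins 2–1.
Z vs U: Z wins 2–1.
Z vs Y: Z wins 2–1.
W vs Q: W wins 2–1.
W vs R: W wins 3–0.
W vs U: W wins 2–1.
W vs Y: W wins 2–1.
Q vs R: Q wins 2–1.
Q vs U: U wins 2–1.
Q vs Y: Y wins 2–1.
R vs U: U wins 2–1.
R vs Y: Y wins 2–1.
U vs Y: Y wins 2–1.
W beats each rival — Z (2–1), Q (2–1), R (3–0), U (2–1), Y (2–1) — so W is the Condorcet winner.

W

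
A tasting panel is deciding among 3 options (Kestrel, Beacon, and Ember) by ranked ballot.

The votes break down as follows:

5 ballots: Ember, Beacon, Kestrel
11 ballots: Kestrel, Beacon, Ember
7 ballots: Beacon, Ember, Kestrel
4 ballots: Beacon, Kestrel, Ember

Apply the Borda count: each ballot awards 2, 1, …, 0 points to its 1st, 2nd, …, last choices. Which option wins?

Beacon

Borda scores:
  Kestrel: 5·0 + 11·2 + 7·0 + 4·1 = 26
  Beacon: 5·1 + 11·1 + 7·2 + 4·2 = 38
  Ember: 5·2 + 11·0 + 7·1 + 4·0 = 17
Beacon has the highest total.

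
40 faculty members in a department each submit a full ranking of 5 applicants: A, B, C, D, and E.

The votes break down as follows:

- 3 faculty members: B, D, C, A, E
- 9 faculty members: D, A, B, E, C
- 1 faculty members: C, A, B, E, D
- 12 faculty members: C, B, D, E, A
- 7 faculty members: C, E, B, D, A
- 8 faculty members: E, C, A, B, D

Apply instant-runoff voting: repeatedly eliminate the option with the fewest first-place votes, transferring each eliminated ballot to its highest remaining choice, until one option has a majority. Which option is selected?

Round 1: C 20, D 9, E 8, B 3, A 0. A has the fewest and is eliminated.
Round 2: C 20, D 9, E 8, B 3. B has the fewest and is eliminated.
Round 3: C 20, D 12, E 8. E has the fewest and is eliminated.
Round 4: C 28, D 12. C has a majority.

C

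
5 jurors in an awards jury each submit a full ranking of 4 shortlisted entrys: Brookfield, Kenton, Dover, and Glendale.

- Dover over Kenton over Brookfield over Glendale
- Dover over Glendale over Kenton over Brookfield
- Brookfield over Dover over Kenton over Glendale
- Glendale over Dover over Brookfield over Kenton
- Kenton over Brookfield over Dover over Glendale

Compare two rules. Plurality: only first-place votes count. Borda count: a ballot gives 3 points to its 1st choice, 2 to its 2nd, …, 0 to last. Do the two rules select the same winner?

Yes

Plurality first-place counts: Brookfield 1, Kenton 1, Dover 2, Glendale 1 → Dover.
Borda totals: Brookfield 7, Kenton 7, Dover 11, Glendale 5 → Dover.
The two rules agree on Dover.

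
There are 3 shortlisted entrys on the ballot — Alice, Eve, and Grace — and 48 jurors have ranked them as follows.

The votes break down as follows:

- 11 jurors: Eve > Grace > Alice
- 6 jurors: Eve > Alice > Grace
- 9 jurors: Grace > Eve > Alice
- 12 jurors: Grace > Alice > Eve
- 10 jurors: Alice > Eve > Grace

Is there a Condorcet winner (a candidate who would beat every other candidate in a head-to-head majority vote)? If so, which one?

Eve

Head-to-head results (48 voters total):
Alice vs Eve: Eve wins 26–22.
Alice vs Grace: Grace wins 32–16.
Eve vs Grace: Eve wins 27–21.
Eve beats each rival — Alice (26–22), Grace (27–21) — so Eve is the Condorcet winner.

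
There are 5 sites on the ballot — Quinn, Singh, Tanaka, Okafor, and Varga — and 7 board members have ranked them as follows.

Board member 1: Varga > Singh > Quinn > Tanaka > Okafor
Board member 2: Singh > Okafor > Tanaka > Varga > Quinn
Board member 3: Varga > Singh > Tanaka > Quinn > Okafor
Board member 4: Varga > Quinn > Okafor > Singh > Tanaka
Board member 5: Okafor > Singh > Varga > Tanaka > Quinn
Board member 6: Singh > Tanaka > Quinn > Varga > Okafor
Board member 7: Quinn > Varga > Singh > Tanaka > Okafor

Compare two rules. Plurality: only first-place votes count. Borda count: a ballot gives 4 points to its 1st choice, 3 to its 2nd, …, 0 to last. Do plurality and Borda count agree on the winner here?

No

Plurality first-place counts: Quinn 1, Singh 2, Tanaka 0, Okafor 1, Varga 3 → Varga.
Borda totals: Quinn 12, Singh 20, Tanaka 10, Okafor 9, Varga 19 → Singh.
The two rules disagree: plurality picks Varga, Borda picks Singh.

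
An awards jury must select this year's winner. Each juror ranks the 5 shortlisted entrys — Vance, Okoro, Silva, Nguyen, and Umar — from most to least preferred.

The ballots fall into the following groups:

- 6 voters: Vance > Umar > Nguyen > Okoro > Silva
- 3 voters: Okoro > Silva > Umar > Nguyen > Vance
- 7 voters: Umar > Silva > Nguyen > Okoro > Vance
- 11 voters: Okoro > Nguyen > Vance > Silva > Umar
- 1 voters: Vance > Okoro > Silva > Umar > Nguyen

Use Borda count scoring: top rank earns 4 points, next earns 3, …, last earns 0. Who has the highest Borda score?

Borda scores:
  Vance: 6·4 + 3·0 + 7·0 + 11·2 + 4 = 50
  Okoro: 6·1 + 3·4 + 7·1 + 11·4 + 3 = 72
  Silva: 6·0 + 3·3 + 7·3 + 11·1 + 2 = 43
  Nguyen: 6·2 + 3·1 + 7·2 + 11·3 + 0 = 62
  Umar: 6·3 + 3·2 + 7·4 + 11·0 + 1 = 53
Okoro has the highest total.

Okoro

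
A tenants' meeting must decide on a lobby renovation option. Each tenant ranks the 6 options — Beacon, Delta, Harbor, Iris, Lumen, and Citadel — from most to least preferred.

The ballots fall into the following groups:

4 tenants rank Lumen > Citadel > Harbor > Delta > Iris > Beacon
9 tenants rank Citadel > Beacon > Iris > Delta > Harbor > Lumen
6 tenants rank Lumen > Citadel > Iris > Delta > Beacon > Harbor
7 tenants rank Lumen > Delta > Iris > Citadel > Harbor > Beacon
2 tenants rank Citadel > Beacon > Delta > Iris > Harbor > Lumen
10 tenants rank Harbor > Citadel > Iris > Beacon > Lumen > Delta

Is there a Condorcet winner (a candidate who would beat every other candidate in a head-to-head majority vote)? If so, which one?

Citadel

Head-to-head results (38 voters total):
Beacon vs Delta: Beacon wins 21–17.
Beacon vs Harbor: Harbor wins 21–17.
Beacon vs Iris: Iris wins 27–11.
Beacon vs Lumen: Beacon wins 21–17.
Beacon vs Citadel: Citadel wins 38–0.
Delta vs Harbor: Delta wins 24–14.
Delta vs Iris: Iris wins 25–13.
Delta vs Lumen: Lumen wins 27–11.
Delta vs Citadel: Citadel wins 31–7.
Harbor vs Iris: Iris wins 24–14.
Harbor vs Lumen: Harbor wins 21–17.
Harbor vs Citadel: Citadel wins 28–10.
Iris vs Lumen: Iris wins 21–17.
Iris vs Citadel: Citadel wins 31–7.
Lumen vs Citadel: Citadel wins 21–17.
Citadel beats each rival — Beacon (38–0), Delta (31–7), Harbor (28–10), Iris (31–7), Lumen (21–17) — so Citadel is the Condorcet winner.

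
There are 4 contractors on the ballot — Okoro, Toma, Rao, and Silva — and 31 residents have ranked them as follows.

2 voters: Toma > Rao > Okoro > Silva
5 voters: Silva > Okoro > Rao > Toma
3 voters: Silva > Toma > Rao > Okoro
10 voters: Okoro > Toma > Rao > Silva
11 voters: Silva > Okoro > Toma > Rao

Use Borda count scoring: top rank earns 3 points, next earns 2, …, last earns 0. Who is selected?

Okoro

Borda scores:
  Okoro: 2·1 + 5·2 + 3·0 + 10·3 + 11·2 = 64
  Toma: 2·3 + 5·0 + 3·2 + 10·2 + 11·1 = 43
  Rao: 2·2 + 5·1 + 3·1 + 10·1 + 11·0 = 22
  Silva: 2·0 + 5·3 + 3·3 + 10·0 + 11·3 = 57
Okoro has the highest total.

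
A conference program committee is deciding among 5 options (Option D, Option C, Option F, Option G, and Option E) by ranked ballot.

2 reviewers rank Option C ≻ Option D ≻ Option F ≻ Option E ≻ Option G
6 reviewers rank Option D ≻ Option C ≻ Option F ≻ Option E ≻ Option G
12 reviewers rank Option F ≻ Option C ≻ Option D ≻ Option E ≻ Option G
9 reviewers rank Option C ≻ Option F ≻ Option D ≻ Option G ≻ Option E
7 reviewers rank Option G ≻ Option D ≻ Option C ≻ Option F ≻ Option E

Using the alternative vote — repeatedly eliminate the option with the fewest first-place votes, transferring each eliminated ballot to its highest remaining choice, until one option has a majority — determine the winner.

Option C

Round 1: Option F 12, Option C 11, Option G 7, Option D 6, Option E 0. Option E has the fewest and is eliminated.
Round 2: Option F 12, Option C 11, Option G 7, Option D 6. Option D has the fewest and is eliminated.
Round 3: Option C 17, Option F 12, Option G 7. Option G has the fewest and is eliminated.
Round 4: Option C 24, Option F 12. Option C has a majority.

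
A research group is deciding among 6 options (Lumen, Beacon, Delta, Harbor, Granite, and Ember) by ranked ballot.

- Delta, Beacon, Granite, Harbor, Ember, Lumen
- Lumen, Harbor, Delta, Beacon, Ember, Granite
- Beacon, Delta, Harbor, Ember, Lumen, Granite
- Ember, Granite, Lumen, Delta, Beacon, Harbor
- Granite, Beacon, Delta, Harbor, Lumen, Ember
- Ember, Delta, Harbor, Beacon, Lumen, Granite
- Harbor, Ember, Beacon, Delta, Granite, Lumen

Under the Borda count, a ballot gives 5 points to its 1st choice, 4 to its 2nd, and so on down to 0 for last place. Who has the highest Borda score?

Borda scores:
  Lumen: 0 + 5 + 1 + 3 + 1 + 1 + 0 = 11
  Beacon: 4 + 2 + 5 + 1 + 4 + 2 + 3 = 21
  Delta: 5 + 3 + 4 + 2 + 3 + 4 + 2 = 23
  Harbor: 2 + 4 + 3 + 0 + 2 + 3 + 5 = 19
  Granite: 3 + 0 + 0 + 4 + 5 + 0 + 1 = 13
  Ember: 1 + 1 + 2 + 5 + 0 + 5 + 4 = 18
Delta has the highest total.

Delta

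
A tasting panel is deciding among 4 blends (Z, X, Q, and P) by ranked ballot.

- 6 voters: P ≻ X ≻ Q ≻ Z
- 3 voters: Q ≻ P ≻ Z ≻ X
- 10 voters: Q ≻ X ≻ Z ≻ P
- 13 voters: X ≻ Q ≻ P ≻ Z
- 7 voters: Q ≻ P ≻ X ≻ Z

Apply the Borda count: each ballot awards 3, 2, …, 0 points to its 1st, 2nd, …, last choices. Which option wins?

Borda scores:
  Z: 6·0 + 3·1 + 10·1 + 13·0 + 7·0 = 13
  X: 6·2 + 3·0 + 10·2 + 13·3 + 7·1 = 78
  Q: 6·1 + 3·3 + 10·3 + 13·2 + 7·3 = 92
  P: 6·3 + 3·2 + 10·0 + 13·1 + 7·2 = 51
Q has the highest total.

Q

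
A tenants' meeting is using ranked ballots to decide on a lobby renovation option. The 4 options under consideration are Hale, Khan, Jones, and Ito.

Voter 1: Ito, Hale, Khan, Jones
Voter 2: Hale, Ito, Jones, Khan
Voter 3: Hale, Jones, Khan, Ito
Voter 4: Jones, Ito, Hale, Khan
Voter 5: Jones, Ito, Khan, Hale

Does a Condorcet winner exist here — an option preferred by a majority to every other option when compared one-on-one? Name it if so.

None — there is no Condorcet winner

Head-to-head results (5 voters total):
Hale vs Khan: Hale wins 4–1.
Hale vs Jones: Hale wins 3–2.
Hale vs Ito: Ito wins 3–2.
Khan vs Jones: Jones wins 4–1.
Khan vs Ito: Ito wins 4–1.
Jones vs Ito: Jones wins 3–2.
No candidate beats all others: Hale beats Jones beats Ito beats Hale, a majority cycle.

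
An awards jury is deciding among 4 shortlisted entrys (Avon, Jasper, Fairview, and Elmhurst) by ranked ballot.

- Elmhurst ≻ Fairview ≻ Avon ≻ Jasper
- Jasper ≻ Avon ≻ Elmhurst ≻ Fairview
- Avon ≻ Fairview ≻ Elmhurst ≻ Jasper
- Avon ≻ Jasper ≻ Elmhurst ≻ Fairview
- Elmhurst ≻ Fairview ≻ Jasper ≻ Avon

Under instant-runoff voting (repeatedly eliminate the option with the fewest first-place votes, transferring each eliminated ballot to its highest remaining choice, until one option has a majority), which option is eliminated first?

Fairview

Round 1: Avon 2, Elmhurst 2, Jasper 1, Fairview 0. Fairview has the fewest and is eliminated.
Round 2: Avon 2, Elmhurst 2, Jasper 1. Jasper has the fewest and is eliminated.
Round 3: Avon 3, Elmhurst 2. Avon has a majority.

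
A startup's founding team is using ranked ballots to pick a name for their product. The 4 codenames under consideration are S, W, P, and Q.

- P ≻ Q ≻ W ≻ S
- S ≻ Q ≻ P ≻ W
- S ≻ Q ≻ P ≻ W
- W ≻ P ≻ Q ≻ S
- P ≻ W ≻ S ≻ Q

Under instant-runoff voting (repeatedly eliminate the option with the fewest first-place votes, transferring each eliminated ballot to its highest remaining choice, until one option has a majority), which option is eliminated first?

Q

Round 1: S 2, P 2, W 1, Q 0. Q has the fewest and is eliminated.
Round 2: S 2, P 2, W 1. W has the fewest and is eliminated.
Round 3: P 3, S 2. P has a majority.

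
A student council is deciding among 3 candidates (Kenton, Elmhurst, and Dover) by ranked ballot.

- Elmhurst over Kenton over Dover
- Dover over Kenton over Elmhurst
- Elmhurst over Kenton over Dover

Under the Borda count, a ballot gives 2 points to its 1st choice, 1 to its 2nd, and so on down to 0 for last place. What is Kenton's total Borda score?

Borda scores:
  Kenton: 1 + 1 + 1 = 3
  Elmhurst: 2 + 0 + 2 = 4
  Dover: 0 + 2 + 0 = 2

3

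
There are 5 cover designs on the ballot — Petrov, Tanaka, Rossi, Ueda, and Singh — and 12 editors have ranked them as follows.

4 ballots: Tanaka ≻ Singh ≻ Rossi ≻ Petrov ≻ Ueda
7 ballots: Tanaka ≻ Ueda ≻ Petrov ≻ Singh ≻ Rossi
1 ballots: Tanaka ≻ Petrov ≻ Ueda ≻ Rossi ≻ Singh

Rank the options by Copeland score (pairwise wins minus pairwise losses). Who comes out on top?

Pairwise results:
  Petrov vs Tanaka: Tanaka wins 12–0.
  Petrov vs Rossi: Petrov wins 8–4.
  Petrov vs Ueda: Ueda wins 7–5.
  Petrov vs Singh: Petrov wins 8–4.
  Tanaka vs Rossi: Tanaka wins 12–0.
  Tanaka vs Ueda: Tanaka wins 12–0.
  Tanaka vs Singh: Tanaka wins 12–0.
  Rossi vs Ueda: Ueda wins 8–4.
  Rossi vs Singh: Singh wins 11–1.
  Ueda vs Singh: Ueda wins 8–4.
Copeland scores (wins − losses):
  Petrov: 2 − 2 = 0
  Tanaka: 4 − 0 = 4
  Rossi: 0 − 4 = -4
  Ueda: 3 − 1 = 2
  Singh: 1 − 3 = -2
Tanaka has the best Copeland score.

Tanaka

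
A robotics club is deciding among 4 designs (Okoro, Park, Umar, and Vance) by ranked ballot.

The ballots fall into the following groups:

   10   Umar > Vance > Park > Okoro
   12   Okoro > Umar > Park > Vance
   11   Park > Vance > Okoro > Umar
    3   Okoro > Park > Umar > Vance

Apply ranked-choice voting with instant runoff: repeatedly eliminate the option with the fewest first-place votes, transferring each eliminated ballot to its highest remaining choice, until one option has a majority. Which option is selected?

Park

Round 1: Okoro 15, Park 11, Umar 10, Vance 0. Vance has the fewest and is eliminated.
Round 2: Okoro 15, Park 11, Umar 10. Umar has the fewest and is eliminated.
Round 3: Park 21, Okoro 15. Park has a majority.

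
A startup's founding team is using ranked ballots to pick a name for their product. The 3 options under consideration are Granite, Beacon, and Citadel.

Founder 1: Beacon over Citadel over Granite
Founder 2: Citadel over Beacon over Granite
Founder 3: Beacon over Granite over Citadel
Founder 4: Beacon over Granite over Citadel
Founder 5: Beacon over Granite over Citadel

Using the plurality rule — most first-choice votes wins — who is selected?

Beacon

First-place vote totals:
  Granite: 0
  Beacon: 4
  Citadel: 1
Beacon has the most first-place votes.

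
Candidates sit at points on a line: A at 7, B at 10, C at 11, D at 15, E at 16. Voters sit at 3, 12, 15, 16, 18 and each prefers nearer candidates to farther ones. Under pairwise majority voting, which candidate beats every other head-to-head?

With single-peaked preferences on a line, the Condorcet winner is the candidate closest to the median voter.
The median voter (position 15) is closest to D at 15.
Check: D vs B — voters closer to D: 3 of 5.

D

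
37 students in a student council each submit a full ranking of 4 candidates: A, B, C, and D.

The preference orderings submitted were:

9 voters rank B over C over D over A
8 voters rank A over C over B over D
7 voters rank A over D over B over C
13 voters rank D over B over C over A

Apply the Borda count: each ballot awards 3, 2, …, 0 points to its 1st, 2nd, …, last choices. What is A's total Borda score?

45

Borda scores:
  A: 9·0 + 8·3 + 7·3 + 13·0 = 45
  B: 9·3 + 8·1 + 7·1 + 13·2 = 68
  C: 9·2 + 8·2 + 7·0 + 13·1 = 47
  D: 9·1 + 8·0 + 7·2 + 13·3 = 62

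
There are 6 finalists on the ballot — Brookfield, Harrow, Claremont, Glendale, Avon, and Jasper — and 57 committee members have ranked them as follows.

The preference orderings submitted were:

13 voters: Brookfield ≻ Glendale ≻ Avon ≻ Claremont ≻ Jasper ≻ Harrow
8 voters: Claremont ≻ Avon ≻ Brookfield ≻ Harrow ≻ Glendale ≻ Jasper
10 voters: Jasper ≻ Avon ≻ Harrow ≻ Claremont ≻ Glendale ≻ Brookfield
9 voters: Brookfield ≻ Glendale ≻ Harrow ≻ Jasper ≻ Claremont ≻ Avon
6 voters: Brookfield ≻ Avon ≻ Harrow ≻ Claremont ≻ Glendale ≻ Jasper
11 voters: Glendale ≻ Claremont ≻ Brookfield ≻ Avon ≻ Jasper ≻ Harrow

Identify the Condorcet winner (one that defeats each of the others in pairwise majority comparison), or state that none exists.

There is no Condorcet winner

Head-to-head results (57 voters total):
Brookfield vs Harrow: Brookfield wins 47–10.
Brookfield vs Claremont: Claremont wins 29–28.
Brookfield vs Glendale: Brookfield wins 36–21.
Brookfield vs Avon: Brookfield wins 39–18.
Brookfield vs Jasper: Brookfield wins 47–10.
Harrow vs Claremont: Claremont wins 32–25.
Harrow vs Glendale: Glendale wins 33–24.
Harrow vs Avon: Avon wins 48–9.
Harrow vs Jasper: Jasper wins 34–23.
Claremont vs Glendale: Glendale wins 33–24.
Claremont vs Avon: Avon wins 29–28.
Claremont vs Jasper: Claremont wins 38–19.
Glendale vs Avon: Glendale wins 33–24.
Glendale vs Jasper: Glendale wins 47–10.
Avon vs Jasper: Avon wins 38–19.
No candidate beats all others: Brookfield beats Glendale beats Claremont beats Brookfield, a majority cycle.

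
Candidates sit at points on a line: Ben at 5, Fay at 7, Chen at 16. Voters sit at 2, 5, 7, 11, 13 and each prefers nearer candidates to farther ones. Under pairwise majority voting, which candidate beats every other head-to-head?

Fay

With single-peaked preferences on a line, the Condorcet winner is the candidate closest to the median voter.
The median voter (position 7) is closest to Fay at 7.
Check: Fay vs Chen — voters closer to Fay: 4 of 5.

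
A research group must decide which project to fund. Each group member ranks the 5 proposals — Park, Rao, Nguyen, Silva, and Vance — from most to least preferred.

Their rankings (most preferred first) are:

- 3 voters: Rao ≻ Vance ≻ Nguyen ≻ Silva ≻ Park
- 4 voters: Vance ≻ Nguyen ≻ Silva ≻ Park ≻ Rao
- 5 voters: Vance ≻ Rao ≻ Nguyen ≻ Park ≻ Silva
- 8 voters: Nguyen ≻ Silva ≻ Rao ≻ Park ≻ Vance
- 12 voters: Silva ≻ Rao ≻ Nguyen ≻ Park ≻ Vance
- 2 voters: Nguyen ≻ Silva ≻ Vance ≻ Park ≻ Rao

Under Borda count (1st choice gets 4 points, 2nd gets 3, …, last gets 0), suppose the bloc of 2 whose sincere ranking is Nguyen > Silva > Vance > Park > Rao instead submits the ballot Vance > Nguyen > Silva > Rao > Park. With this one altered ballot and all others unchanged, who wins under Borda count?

Nguyen

Borda totals with the altered ballot: Park 29, Rao 81, Nguyen 90, Silva 87, Vance 53.
The winner is unchanged: still Nguyen.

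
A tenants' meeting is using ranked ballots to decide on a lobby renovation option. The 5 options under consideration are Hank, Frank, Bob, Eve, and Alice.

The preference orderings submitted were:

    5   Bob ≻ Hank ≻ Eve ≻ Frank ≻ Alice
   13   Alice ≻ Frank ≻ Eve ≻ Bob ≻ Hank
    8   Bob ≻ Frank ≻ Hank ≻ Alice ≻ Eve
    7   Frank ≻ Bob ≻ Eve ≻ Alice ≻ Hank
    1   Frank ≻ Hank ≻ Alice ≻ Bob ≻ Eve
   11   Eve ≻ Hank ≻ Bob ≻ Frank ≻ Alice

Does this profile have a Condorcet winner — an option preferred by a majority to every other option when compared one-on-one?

No

Head-to-head results (45 voters total):
Hank vs Frank: Frank wins 29–16.
Hank vs Bob: Bob wins 33–12.
Hank vs Eve: Eve wins 31–14.
Hank vs Alice: Hank wins 25–20.
Frank vs Bob: Bob wins 24–21.
Frank vs Eve: Frank wins 29–16.
Frank vs Alice: Frank wins 32–13.
Bob vs Eve: Eve wins 24–21.
Bob vs Alice: Bob wins 31–14.
Eve vs Alice: Eve wins 23–22.
No candidate beats all others: Frank beats Eve beats Bob beats Frank, a majority cycle.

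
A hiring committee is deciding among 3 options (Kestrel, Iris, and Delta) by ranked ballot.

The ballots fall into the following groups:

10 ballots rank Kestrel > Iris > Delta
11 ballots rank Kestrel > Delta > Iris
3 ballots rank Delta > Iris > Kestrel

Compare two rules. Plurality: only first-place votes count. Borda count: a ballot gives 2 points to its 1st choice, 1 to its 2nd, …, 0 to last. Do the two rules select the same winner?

Plurality first-place counts: Kestrel 21, Iris 0, Delta 3 → Kestrel.
Borda totals: Kestrel 42, Iris 13, Delta 17 → Kestrel.
The two rules agree on Kestrel.

Yes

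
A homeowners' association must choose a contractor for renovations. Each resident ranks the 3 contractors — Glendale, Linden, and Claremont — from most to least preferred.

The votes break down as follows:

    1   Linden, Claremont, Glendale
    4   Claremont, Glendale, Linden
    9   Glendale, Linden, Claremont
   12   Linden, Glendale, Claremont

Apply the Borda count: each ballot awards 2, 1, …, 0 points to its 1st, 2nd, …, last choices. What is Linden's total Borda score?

Borda scores:
  Glendale: 0 + 4·1 + 9·2 + 12·1 = 34
  Linden: 2 + 4·0 + 9·1 + 12·2 = 35
  Claremont: 1 + 4·2 + 9·0 + 12·0 = 9

35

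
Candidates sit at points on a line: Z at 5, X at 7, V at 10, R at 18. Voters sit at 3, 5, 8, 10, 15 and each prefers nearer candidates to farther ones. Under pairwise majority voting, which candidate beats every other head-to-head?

With single-peaked preferences on a line, the Condorcet winner is the candidate closest to the median voter.
The median voter (position 8) is closest to X at 7.
Check: X vs V — voters closer to X: 3 of 5.

X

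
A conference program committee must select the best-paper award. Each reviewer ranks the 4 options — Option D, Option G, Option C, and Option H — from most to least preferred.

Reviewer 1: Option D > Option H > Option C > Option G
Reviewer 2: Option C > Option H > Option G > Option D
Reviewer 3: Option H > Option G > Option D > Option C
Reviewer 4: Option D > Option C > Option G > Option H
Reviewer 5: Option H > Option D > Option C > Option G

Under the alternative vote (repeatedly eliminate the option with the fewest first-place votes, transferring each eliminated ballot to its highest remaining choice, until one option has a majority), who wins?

Option H

Round 1: Option D 2, Option H 2, Option C 1, Option G 0. Option G has the fewest and is eliminated.
Round 2: Option D 2, Option H 2, Option C 1. Option C has the fewest and is eliminated.
Round 3: Option H 3, Option D 2. Option H has a majority.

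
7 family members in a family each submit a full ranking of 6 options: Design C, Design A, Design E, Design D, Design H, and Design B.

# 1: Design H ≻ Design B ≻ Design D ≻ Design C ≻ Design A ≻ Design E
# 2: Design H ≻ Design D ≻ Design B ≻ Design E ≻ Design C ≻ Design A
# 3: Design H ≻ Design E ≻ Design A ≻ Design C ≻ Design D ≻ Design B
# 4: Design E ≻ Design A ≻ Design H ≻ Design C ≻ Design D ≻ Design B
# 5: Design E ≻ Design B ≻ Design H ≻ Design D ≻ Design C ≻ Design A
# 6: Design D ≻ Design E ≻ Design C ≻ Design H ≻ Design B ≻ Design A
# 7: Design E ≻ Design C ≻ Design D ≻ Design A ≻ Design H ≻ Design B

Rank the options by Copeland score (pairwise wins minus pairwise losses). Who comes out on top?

Design E

Pairwise results:
  Design C vs Design A: Design C wins 5–2.
  Design C vs Design E: Design E wins 6–1.
  Design C vs Design D: Design D wins 4–3.
  Design C vs Design H: Design H wins 5–2.
  Design C vs Design B: Design C wins 4–3.
  Design A vs Design E: Design E wins 6–1.
  Design A vs Design D: Design D wins 5–2.
  Design A vs Design H: Design H wins 5–2.
  Design A vs Design B: Design B wins 4–3.
  Design E vs Design D: Design E wins 4–3.
  Design E vs Design H: Design E wins 4–3.
  Design E vs Design B: Design E wins 5–2.
  Design D vs Design H: Design H wins 5–2.
  Design D vs Design B: Design D wins 5–2.
  Design H vs Design B: Design H wins 6–1.
Copeland scores (wins − losses):
  Design C: 2 − 3 = -1
  Design A: 0 − 5 = -5
  Design E: 5 − 0 = 5
  Design D: 3 − 2 = 1
  Design H: 4 − 1 = 3
  Design B: 1 − 4 = -3
Design E has the best Copeland score.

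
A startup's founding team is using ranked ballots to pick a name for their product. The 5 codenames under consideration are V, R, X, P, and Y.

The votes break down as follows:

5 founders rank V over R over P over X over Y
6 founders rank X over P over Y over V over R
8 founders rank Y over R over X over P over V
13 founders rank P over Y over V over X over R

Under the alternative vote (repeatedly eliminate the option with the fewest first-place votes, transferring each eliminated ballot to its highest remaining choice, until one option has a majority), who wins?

P

Round 1: P 13, Y 8, X 6, V 5, R 0. R has the fewest and is eliminated.
Round 2: P 13, Y 8, X 6, V 5. V has the fewest and is eliminated.
Round 3: P 18, Y 8, X 6. P has a majority.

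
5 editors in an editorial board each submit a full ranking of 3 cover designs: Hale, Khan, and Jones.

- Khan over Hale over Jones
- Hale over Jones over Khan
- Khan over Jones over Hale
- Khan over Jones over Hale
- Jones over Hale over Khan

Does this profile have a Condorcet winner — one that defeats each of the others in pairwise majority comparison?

Yes

Head-to-head results (5 voters total):
Hale vs Khan: Khan wins 3–2.
Hale vs Jones: Jones wins 3–2.
Khan vs Jones: Khan wins 3–2.
Khan beats each rival — Hale (3–2), Jones (3–2) — so Khan is the Condorcet winner.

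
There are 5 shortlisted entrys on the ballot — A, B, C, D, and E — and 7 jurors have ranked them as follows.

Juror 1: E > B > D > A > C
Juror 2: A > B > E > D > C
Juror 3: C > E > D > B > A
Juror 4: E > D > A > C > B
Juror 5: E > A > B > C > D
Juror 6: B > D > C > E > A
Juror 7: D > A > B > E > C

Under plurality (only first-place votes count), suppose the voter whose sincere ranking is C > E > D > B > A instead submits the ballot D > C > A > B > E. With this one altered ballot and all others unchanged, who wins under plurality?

E

First-place totals with the altered ballot: A 1, B 1, C 0, D 2, E 3.
The winner is unchanged: still E.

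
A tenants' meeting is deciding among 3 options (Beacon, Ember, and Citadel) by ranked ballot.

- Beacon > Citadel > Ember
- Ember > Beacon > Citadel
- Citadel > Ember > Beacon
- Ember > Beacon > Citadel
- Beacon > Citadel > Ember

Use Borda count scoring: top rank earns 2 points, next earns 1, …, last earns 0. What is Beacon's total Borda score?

Borda scores:
  Beacon: 2 + 1 + 0 + 1 + 2 = 6
  Ember: 0 + 2 + 1 + 2 + 0 = 5
  Citadel: 1 + 0 + 2 + 0 + 1 = 4

6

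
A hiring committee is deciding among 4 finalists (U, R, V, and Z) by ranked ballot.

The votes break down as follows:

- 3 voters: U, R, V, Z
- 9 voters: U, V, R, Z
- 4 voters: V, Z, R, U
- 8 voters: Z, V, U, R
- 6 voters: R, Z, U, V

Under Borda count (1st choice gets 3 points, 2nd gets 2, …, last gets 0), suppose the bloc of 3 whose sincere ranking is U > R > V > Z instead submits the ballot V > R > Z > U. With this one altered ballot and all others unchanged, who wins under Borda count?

Borda totals with the altered ballot: U 41, R 37, V 55, Z 47.
The switch changes the winner from U to V.

V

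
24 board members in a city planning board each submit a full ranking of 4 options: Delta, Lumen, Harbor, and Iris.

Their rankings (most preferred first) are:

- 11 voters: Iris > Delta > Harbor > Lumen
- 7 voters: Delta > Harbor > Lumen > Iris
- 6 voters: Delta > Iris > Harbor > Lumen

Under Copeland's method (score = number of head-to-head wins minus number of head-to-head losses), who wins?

Pairwise results:
  Delta vs Lumen: Delta wins 24–0.
  Delta vs Harbor: Delta wins 24–0.
  Delta vs Iris: Delta wins 13–11.
  Lumen vs Harbor: Harbor wins 24–0.
  Lumen vs Iris: Iris wins 17–7.
  Harbor vs Iris: Iris wins 17–7.
Copeland scores (wins − losses):
  Delta: 3 − 0 = 3
  Lumen: 0 − 3 = -3
  Harbor: 1 − 2 = -1
  Iris: 2 − 1 = 1
Delta has the best Copeland score.

Delta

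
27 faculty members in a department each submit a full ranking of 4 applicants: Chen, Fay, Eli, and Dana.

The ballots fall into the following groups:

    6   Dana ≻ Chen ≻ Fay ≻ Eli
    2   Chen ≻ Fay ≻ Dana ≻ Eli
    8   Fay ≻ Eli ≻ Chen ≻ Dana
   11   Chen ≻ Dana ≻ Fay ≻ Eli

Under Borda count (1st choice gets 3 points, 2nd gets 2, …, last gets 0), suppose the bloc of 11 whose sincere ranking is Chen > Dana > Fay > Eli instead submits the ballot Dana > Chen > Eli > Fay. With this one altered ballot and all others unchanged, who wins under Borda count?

Dana

Borda totals with the altered ballot: Chen 48, Fay 34, Eli 27, Dana 53.
The switch changes the winner from Chen to Dana.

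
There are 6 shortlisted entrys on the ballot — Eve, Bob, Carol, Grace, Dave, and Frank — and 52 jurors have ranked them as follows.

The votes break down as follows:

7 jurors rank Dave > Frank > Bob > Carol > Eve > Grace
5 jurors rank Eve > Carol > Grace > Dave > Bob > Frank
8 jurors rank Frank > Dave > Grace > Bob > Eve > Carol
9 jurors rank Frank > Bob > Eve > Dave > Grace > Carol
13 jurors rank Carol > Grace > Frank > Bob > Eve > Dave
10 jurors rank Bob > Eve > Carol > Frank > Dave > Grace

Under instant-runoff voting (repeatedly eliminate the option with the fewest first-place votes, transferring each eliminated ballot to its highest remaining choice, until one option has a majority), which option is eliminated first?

Round 1: Frank 17, Carol 13, Bob 10, Dave 7, Eve 5, Grace 0. Grace has the fewest and is eliminated.
Round 2: Frank 17, Carol 13, Bob 10, Dave 7, Eve 5. Eve has the fewest and is eliminated.
Round 3: Carol 18, Frank 17, Bob 10, Dave 7. Dave has the fewest and is eliminated.
Round 4: Frank 24, Carol 18, Bob 10. Bob has the fewest and is eliminated.
Round 5: Carol 28, Frank 24. Carol has a majority.

Grace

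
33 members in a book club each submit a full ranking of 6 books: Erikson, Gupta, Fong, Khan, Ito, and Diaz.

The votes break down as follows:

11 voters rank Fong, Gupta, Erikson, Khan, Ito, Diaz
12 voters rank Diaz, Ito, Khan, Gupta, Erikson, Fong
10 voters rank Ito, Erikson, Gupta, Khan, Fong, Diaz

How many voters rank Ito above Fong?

Ballots ranking Ito above Fong: 12+10 = 22.
Ballots ranking Fong above Ito: 11.
So 22 of 33 voters prefer Ito to Fong.

22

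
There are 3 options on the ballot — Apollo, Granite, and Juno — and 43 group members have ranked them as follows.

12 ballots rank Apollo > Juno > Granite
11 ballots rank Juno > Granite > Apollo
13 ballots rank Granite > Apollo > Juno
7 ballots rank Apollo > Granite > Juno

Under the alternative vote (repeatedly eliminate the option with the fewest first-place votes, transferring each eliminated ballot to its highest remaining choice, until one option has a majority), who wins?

Granite

Round 1: Apollo 19, Granite 13, Juno 11. Juno has the fewest and is eliminated.
Round 2: Granite 24, Apollo 19. Granite has a majority.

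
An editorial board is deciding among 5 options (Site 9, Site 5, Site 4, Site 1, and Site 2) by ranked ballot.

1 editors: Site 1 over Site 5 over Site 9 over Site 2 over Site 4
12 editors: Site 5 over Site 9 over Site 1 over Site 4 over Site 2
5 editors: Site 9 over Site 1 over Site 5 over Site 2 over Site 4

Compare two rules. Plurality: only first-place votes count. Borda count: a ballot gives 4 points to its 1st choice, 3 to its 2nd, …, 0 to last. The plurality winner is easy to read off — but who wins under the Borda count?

Site 5

Plurality first-place counts: Site 9 5, Site 5 12, Site 4 0, Site 1 1, Site 2 0 → Site 5.
Borda totals: Site 9 58, Site 5 61, Site 4 12, Site 1 43, Site 2 6 → Site 5.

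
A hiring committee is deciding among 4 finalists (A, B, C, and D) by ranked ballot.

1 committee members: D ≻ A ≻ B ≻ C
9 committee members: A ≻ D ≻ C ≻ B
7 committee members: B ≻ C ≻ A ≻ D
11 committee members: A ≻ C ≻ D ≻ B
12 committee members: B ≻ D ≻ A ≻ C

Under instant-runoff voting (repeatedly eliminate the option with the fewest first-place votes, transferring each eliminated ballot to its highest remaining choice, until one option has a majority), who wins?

A

Round 1: A 20, B 19, D 1, C 0. C has the fewest and is eliminated.
Round 2: A 20, B 19, D 1. D has the fewest and is eliminated.
Round 3: A 21, B 19. A has a majority.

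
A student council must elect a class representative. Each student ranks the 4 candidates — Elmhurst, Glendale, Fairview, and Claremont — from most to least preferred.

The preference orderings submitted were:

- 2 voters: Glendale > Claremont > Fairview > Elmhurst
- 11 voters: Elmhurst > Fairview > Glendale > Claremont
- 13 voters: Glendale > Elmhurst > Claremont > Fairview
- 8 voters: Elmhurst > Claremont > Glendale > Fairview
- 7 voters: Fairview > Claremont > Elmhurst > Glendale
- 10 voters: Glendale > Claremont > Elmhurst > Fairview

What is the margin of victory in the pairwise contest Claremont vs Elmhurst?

Ballots ranking Claremont above Elmhurst: 2+7+10 = 19.
Ballots ranking Elmhurst above Claremont: 11+13+8 = 32.
Elmhurst wins 32–19, a margin of 13.

13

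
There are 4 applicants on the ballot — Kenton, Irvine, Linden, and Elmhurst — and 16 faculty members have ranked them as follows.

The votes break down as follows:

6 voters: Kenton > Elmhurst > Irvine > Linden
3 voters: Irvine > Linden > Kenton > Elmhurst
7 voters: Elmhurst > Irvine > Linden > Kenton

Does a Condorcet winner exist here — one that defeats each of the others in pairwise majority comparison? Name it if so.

Head-to-head results (16 voters total):
Kenton vs Irvine: Irvine wins 10–6.
Kenton vs Linden: Linden wins 10–6.
Kenton vs Elmhurst: Kenton wins 9–7.
Irvine vs Linden: Irvine wins 16–0.
Irvine vs Elmhurst: Elmhurst wins 13–3.
Linden vs Elmhurst: Elmhurst wins 13–3.
No candidate beats all others: Kenton beats Elmhurst beats Irvine beats Kenton, a majority cycle.

None — there is no Condorcet winner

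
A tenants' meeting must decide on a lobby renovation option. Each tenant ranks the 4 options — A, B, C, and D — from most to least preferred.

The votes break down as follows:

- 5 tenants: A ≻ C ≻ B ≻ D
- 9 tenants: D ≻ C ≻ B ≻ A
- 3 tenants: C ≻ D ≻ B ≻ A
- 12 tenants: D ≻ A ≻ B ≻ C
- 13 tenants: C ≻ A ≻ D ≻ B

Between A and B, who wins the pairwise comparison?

Ballots ranking A above B: 5+12+13 = 30.
Ballots ranking B above A: 9+3 = 12.
A wins the head-to-head, 30–12.

A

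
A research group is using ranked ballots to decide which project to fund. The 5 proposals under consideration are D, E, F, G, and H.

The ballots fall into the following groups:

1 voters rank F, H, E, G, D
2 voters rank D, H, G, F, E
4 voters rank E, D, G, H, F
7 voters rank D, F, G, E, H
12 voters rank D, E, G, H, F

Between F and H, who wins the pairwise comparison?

H

Ballots ranking F above H: 1+7 = 8.
Ballots ranking H above F: 2+4+12 = 18.
H wins the head-to-head, 18–8.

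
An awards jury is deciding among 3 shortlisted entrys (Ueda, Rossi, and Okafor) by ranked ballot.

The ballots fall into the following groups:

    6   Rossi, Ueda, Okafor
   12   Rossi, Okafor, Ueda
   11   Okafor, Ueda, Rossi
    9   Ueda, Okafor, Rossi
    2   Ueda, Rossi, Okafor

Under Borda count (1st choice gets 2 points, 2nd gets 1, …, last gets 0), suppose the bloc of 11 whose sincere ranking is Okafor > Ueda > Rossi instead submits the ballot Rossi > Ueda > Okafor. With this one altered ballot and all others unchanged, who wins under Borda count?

Borda totals with the altered ballot: Ueda 39, Rossi 60, Okafor 21.
The switch changes the winner from Okafor to Rossi.

Rossi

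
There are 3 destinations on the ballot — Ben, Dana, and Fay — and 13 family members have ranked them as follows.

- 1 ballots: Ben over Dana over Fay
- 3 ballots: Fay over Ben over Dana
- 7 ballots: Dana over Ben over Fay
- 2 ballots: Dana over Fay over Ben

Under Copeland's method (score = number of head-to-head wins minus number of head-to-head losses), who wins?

Pairwise results:
  Ben vs Dana: Dana wins 9–4.
  Ben vs Fay: Ben wins 8–5.
  Dana vs Fay: Dana wins 10–3.
Copeland scores (wins − losses):
  Ben: 1 − 1 = 0
  Dana: 2 − 0 = 2
  Fay: 0 − 2 = -2
Dana has the best Copeland score.

Dana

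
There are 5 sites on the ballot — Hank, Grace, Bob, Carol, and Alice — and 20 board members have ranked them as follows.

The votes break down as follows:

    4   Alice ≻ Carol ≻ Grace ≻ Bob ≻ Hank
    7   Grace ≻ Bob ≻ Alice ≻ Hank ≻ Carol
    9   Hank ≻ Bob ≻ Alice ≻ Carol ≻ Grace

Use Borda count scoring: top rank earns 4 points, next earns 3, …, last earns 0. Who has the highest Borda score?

Bob

Borda scores:
  Hank: 4·0 + 7·1 + 9·4 = 43
  Grace: 4·2 + 7·4 + 9·0 = 36
  Bob: 4·1 + 7·3 + 9·3 = 52
  Carol: 4·3 + 7·0 + 9·1 = 21
  Alice: 4·4 + 7·2 + 9·2 = 48
Bob has the highest total.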